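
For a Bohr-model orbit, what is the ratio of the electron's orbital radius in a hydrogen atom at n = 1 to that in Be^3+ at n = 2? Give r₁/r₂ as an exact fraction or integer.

1

r ∝ Z^-1 · n^2
r₁/r₂ = (1/4)^-1 · (1/2)^2 = 1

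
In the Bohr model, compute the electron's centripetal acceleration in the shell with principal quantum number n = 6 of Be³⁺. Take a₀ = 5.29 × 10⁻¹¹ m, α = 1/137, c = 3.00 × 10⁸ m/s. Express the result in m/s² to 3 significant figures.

4.48 × 10²¹ m/s²

r = n²a₀/Z = 4.76 × 10⁻¹⁰ m, v = Zαc/n = 1.46 × 10⁶ m/s
a = v²/r = (1.46 × 10⁶)² / 4.76 × 10⁻¹⁰ = 4.48 × 10²¹ m/s²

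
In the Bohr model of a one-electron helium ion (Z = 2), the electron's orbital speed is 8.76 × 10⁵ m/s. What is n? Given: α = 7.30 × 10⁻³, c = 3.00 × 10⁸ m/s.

v_n = Zαc/n ⇒ n = Zαc/v = 2 × 0.00730 × 3.00 × 10⁸ / 8.76 × 10⁵ ≈ 5.00
n = 5

5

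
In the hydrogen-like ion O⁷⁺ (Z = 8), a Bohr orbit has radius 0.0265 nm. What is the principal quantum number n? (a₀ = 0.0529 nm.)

r_n = n²a₀/Z ⇒ n² = rZ/a₀ = 0.0265 × 8 / 0.0529 ≈ 4.01
n = 2

2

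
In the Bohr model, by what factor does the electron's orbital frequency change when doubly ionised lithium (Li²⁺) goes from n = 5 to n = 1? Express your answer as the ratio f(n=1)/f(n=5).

125

f ∝ Z^2 · n^-3; with Z fixed, f ∝ n^-3.
f(n=1)/f(n=5) = (1/5)^-3 = 125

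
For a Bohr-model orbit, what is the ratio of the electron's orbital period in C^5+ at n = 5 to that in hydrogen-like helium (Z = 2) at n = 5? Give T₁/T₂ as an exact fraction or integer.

T ∝ Z^-2 · n^3
T₁/T₂ = (6/2)^-2 · (5/5)^3 = 1/9

1/9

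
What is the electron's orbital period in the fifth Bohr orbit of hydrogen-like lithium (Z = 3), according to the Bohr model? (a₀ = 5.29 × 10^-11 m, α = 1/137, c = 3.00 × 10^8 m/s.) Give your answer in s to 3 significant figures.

2.11 × 10^-15 s

r = n²a₀/Z = 5²·5.29 × 10^-11/3 = 4.41 × 10^-10 m
v = Zαc/n = 3·0.00730·3.00 × 10^8/5 = 1.31 × 10^6 m/s
T = 2πr/v = 2.11 × 10^-15 s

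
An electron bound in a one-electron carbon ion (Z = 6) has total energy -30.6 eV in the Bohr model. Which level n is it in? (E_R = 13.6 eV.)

E_n = −E_R Z²/n² ⇒ n² = E_R Z²/(−E_n) = 13.6 × 6² / 30.6 ≈ 16.00
n = 4

4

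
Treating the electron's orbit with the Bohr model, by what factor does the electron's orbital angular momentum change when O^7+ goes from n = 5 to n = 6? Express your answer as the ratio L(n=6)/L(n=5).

L = nℏ depends only on n, so L ∝ n.
L(n=6)/L(n=5) = (6/5)^1 = 6/5

6/5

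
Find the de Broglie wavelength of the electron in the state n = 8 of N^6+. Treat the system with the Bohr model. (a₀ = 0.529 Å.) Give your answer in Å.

The Bohr quantisation condition is nλ = 2πr_n.
r_n = n²a₀/Z = 4.84 Å
λ = 2πr_n/n = 2π·4.84/8 = 3.80 Å

3.80 Å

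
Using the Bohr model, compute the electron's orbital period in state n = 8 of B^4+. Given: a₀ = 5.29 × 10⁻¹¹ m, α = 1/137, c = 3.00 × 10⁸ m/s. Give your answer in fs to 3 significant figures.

3.11 fs

r = n²a₀/Z = 8²·5.29 × 10⁻¹¹/5 = 6.77 × 10⁻¹⁰ m
v = Zαc/n = 5·0.00730·3.00 × 10⁸/8 = 1.37 × 10⁶ m/s
T = 2πr/v = 3.11 × 10⁻¹⁵ s = 3.11 fs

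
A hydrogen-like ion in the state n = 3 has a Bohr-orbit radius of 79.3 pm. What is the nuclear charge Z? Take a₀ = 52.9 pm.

6

r_n = n²a₀/Z ⇒ Z = n²a₀/r = 3² × 52.9 / 79.3 ≈ 6.00
Z = 6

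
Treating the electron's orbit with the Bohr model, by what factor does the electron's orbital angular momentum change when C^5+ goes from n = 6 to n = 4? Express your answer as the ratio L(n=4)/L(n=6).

L = nℏ depends only on n, so L ∝ n.
L(n=4)/L(n=6) = (4/6)^1 = 2/3

2/3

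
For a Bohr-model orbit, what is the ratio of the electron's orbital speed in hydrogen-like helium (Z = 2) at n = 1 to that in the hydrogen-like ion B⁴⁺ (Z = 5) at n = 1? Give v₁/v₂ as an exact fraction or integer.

v ∝ Z^1 · n^-1
v₁/v₂ = (2/5)^1 · (1/1)^-1 = 2/5

2/5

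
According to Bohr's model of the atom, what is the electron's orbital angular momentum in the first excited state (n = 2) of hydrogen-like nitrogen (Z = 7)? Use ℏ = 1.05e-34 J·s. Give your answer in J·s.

L_n = nℏ = 2 × 1.05e-34 = 2.10e-34 J·s

2.10e-34 J·s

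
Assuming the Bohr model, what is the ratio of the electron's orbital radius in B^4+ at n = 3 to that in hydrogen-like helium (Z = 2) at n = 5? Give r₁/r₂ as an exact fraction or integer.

18/125

r ∝ Z^-1 · n^2
r₁/r₂ = (5/2)^-1 · (3/5)^2 = 18/125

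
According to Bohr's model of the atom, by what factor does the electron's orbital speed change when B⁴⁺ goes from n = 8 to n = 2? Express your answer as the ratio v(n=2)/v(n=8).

4

v ∝ Z^1 · n^-1; with Z fixed, v ∝ n^-1.
v(n=2)/v(n=8) = (2/8)^-1 = 4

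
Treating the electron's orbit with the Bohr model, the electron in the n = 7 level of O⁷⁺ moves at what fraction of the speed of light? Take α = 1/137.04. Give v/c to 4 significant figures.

v_n = Zαc/n, so v/c = Zα/n = 8 × 0.007297 / 7 = 0.008340

0.008340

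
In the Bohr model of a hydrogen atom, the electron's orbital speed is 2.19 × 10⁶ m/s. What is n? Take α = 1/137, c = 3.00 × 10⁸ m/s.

v_n = Zαc/n ⇒ n = Zαc/v = 1 × 0.00730 × 3.00 × 10⁸ / 2.19 × 10⁶ ≈ 1.00
n = 1

1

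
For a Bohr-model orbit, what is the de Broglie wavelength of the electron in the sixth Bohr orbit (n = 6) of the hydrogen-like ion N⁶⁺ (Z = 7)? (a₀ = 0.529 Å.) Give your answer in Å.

The Bohr quantisation condition is nλ = 2πr_n.
r_n = n²a₀/Z = 2.72 Å
λ = 2πr_n/n = 2π·2.72/6 = 2.85 Å

2.85 Å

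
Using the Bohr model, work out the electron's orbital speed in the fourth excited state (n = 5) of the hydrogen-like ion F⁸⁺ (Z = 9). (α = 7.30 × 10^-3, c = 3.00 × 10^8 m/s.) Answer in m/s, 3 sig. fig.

3.94 × 10^6 m/s

v_n = Zαc/n = 9 × 0.00730 × 3.00 × 10^8 / 5
    = 3.94 × 10^6 m/s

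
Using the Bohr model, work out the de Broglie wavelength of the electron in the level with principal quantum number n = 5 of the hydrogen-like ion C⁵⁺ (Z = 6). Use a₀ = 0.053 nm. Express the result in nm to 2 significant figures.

The Bohr quantisation condition is nλ = 2πr_n.
r_n = n²a₀/Z = 0.22 nm
λ = 2πr_n/n = 2π·0.22/5 = 0.28 nm

0.28 nm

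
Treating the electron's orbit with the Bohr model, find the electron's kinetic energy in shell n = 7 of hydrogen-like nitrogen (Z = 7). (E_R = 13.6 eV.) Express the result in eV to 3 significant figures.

For a Coulomb orbit the virial theorem gives K = −E_n.
E_n = −E_R·Z²/n², so K = E_R·Z²/n² = 13.6 × 7²/7² = 13.6 eV

13.6 eV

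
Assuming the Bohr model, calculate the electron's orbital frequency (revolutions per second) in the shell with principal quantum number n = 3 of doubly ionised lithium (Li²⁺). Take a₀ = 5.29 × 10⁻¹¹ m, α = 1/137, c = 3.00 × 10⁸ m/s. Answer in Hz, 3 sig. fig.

2.20 × 10¹⁵ Hz

r = n²a₀/Z = 1.59 × 10⁻¹⁰ m, v = Zαc/n = 2.19 × 10⁶ m/s
f = v/(2πr) = 2.20 × 10¹⁵ Hz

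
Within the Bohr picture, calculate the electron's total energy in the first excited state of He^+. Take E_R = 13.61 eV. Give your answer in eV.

E_n = −E_R·Z²/n² = −13.61 × 2²/2² = -13.61 eV

-13.61 eV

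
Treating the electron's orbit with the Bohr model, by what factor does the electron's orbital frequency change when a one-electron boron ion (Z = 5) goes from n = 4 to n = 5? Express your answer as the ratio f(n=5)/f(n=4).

f ∝ Z^2 · n^-3; with Z fixed, f ∝ n^-3.
f(n=5)/f(n=4) = (5/4)^-3 = 64/125

64/125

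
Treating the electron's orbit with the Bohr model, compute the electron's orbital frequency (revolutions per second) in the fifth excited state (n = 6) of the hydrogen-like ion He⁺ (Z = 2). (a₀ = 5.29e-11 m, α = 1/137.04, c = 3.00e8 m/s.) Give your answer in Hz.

1.22e14 Hz

r = n²a₀/Z = 9.52e-10 m, v = Zαc/n = 7.30e5 m/s
f = v/(2πr) = 1.22e14 Hz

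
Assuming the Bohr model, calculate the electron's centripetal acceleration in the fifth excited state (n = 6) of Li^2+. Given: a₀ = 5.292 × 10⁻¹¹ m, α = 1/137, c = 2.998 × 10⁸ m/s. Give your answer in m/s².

1.885 × 10²¹ m/s²

r = n²a₀/Z = 6.350 × 10⁻¹⁰ m, v = Zαc/n = 1.094 × 10⁶ m/s
a = v²/r = (1.094 × 10⁶)² / 6.350 × 10⁻¹⁰ = 1.885 × 10²¹ m/s²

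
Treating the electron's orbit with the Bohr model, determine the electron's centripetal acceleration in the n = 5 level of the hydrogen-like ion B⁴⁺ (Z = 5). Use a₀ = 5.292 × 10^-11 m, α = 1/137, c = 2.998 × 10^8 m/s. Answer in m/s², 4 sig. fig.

1.810 × 10^22 m/s²

r = n²a₀/Z = 2.646 × 10^-10 m, v = Zαc/n = 2.188 × 10^6 m/s
a = v²/r = (2.188 × 10^6)² / 2.646 × 10^-10 = 1.810 × 10^22 m/s²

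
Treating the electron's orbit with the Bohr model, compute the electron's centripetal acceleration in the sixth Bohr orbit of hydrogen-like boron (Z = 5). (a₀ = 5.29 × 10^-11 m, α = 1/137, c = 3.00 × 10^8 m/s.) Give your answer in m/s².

8.74 × 10^21 m/s²

r = n²a₀/Z = 3.81 × 10^-10 m, v = Zαc/n = 1.82 × 10^6 m/s
a = v²/r = (1.82 × 10^6)² / 3.81 × 10^-10 = 8.74 × 10^21 m/s²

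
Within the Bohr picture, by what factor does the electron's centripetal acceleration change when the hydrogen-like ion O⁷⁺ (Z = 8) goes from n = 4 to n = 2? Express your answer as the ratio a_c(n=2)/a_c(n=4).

a_c ∝ Z^3 · n^-4; with Z fixed, a_c ∝ n^-4.
a_c(n=2)/a_c(n=4) = (2/4)^-4 = 16

16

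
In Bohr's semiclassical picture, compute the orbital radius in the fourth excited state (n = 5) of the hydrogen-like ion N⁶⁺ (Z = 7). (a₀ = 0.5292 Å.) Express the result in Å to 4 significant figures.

r_n = n²a₀/Z = 5² × 0.5292 / 7
    = 25 × 0.5292 / 7 = 1.890 Å

1.890 Å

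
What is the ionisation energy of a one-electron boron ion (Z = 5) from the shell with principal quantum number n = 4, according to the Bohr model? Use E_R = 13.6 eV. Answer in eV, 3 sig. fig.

21.2 eV

E_n = −E_R·Z²/n² = −13.6 × 5²/4² eV = -21.2 eV
Ionisation energy = −E_n = 21.2 eV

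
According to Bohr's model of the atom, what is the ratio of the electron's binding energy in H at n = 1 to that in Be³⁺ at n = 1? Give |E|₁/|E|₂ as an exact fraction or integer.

1/16

|E| ∝ Z^2 · n^-2
|E|₁/|E|₂ = (1/4)^2 · (1/1)^-2 = 1/16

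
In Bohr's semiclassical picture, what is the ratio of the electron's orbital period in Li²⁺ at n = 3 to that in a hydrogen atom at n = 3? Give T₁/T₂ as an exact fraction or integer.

T ∝ Z^-2 · n^3
T₁/T₂ = (3/1)^-2 · (3/3)^3 = 1/9

1/9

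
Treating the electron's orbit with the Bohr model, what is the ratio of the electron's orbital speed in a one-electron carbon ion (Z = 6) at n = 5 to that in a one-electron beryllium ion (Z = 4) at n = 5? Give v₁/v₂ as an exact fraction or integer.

3/2

v ∝ Z^1 · n^-1
v₁/v₂ = (6/4)^1 · (5/5)^-1 = 3/2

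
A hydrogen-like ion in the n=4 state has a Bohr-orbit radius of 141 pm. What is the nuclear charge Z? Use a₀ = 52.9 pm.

6

r_n = n²a₀/Z ⇒ Z = n²a₀/r = 4² × 52.9 / 141 ≈ 6.00
Z = 6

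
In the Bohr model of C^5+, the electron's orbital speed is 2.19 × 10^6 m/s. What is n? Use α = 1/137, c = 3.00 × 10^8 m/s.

6

v_n = Zαc/n ⇒ n = Zαc/v = 6 × 0.00730 × 3.00 × 10^8 / 2.19 × 10^6 ≈ 6.00
n = 6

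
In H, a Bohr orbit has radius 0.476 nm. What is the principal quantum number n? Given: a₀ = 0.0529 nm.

3

r_n = n²a₀/Z ⇒ n² = rZ/a₀ = 0.476 × 1 / 0.0529 ≈ 9.00
n = 3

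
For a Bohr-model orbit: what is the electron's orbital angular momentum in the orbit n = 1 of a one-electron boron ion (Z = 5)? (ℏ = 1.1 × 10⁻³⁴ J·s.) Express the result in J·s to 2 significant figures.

L_n = nℏ = 1 × 1.1 × 10⁻³⁴ = 1.1 × 10⁻³⁴ J·s

1.1 × 10⁻³⁴ J·s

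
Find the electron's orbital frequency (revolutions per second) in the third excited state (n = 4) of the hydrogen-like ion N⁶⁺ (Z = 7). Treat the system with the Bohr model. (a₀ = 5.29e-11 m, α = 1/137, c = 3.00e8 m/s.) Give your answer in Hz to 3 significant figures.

5.04e15 Hz

r = n²a₀/Z = 1.21e-10 m, v = Zαc/n = 3.83e6 m/s
f = v/(2πr) = 5.04e15 Hz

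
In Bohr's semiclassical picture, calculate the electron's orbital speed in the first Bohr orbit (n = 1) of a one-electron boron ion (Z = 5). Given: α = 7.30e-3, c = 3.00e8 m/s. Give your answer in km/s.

1.09e4 km/s

v_n = Zαc/n = 5 × 0.00730 × 3.00e8 / 1
    = 1.09e4 km/s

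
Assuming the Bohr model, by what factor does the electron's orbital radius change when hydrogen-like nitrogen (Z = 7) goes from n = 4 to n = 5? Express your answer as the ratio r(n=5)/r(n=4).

25/16

r ∝ Z^-1 · n^2; with Z fixed, r ∝ n^2.
r(n=5)/r(n=4) = (5/4)^2 = 25/16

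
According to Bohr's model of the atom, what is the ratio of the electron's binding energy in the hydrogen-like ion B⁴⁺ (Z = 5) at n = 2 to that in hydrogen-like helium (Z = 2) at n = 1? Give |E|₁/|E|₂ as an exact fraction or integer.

25/16

|E| ∝ Z^2 · n^-2
|E|₁/|E|₂ = (5/2)^2 · (2/1)^-2 = 25/16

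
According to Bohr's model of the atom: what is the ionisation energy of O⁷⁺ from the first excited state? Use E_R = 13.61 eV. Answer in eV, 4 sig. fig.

217.8 eV

E_n = −E_R·Z²/n² = −13.61 × 8²/2² eV = -217.8 eV
Ionisation energy = −E_n = 217.8 eV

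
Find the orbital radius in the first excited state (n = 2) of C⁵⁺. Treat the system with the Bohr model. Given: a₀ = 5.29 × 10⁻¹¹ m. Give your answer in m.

3.53 × 10⁻¹¹ m

r_n = n²a₀/Z = 2² × 5.29 × 10⁻¹¹ / 6
    = 4 × 5.29 × 10⁻¹¹ / 6 = 3.53 × 10⁻¹¹ m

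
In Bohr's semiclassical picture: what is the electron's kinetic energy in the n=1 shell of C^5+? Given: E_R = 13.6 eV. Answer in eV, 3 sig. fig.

490 eV

For a Coulomb orbit the virial theorem gives K = −E_n.
E_n = −E_R·Z²/n², so K = E_R·Z²/n² = 13.6 × 6²/1² = 490 eV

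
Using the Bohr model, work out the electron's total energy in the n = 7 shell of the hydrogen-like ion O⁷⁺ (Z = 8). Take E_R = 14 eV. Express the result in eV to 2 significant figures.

E_n = −E_R·Z²/n² = −14 × 8²/7² = -18 eV

-18 eV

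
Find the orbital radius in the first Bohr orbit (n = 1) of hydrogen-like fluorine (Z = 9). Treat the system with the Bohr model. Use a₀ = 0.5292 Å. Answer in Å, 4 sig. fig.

0.05880 Å

r_n = n²a₀/Z = 1² × 0.5292 / 9
    = 1 × 0.5292 / 9 = 0.05880 Å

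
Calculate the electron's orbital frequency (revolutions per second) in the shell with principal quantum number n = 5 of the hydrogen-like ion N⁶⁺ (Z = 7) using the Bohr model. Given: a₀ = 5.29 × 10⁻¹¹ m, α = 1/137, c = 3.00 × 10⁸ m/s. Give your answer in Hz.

2.58 × 10¹⁵ Hz

r = n²a₀/Z = 1.89 × 10⁻¹⁰ m, v = Zαc/n = 3.07 × 10⁶ m/s
f = v/(2πr) = 2.58 × 10¹⁵ Hz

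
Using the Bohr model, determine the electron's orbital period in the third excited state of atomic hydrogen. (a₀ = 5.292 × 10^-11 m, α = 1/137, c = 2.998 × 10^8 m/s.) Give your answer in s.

9.725 × 10^-15 s

r = n²a₀/Z = 4²·5.292 × 10^-11/1 = 8.467 × 10^-10 m
v = Zαc/n = 1·0.007299·2.998 × 10^8/4 = 5.471 × 10^5 m/s
T = 2πr/v = 9.725 × 10^-15 s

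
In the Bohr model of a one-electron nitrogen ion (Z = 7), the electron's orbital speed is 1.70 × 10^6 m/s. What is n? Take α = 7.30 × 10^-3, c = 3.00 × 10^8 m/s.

9

v_n = Zαc/n ⇒ n = Zαc/v = 7 × 0.00730 × 3.00 × 10^8 / 1.70 × 10^6 ≈ 9.02
n = 9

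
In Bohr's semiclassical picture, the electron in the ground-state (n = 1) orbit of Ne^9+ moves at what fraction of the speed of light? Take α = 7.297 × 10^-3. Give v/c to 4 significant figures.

0.07297

v_n = Zαc/n, so v/c = Zα/n = 10 × 0.007297 / 1 = 0.07297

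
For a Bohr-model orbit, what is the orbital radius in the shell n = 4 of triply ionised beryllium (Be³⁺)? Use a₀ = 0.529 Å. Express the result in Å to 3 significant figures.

r_n = n²a₀/Z = 4² × 0.529 / 4
    = 16 × 0.529 / 4 = 2.12 Å

2.12 Å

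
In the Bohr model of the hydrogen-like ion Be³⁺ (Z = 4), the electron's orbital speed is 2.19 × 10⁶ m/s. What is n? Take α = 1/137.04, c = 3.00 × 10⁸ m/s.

v_n = Zαc/n ⇒ n = Zαc/v = 4 × 0.00730 × 3.00 × 10⁸ / 2.19 × 10⁶ ≈ 4.00
n = 4

4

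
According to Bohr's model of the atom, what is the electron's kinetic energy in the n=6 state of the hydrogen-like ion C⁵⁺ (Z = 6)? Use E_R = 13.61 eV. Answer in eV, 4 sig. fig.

13.61 eV

For a Coulomb orbit the virial theorem gives K = −E_n.
E_n = −E_R·Z²/n², so K = E_R·Z²/n² = 13.61 × 6²/6² = 13.61 eV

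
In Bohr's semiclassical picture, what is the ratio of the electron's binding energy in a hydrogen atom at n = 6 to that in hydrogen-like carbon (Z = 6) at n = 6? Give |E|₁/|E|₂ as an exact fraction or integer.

1/36

|E| ∝ Z^2 · n^-2
|E|₁/|E|₂ = (1/6)^2 · (6/6)^-2 = 1/36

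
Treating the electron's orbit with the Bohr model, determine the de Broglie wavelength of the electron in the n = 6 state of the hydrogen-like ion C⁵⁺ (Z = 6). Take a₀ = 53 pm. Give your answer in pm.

The Bohr quantisation condition is nλ = 2πr_n.
r_n = n²a₀/Z = 320 pm
λ = 2πr_n/n = 2π·320/6 = 330 pm

330 pm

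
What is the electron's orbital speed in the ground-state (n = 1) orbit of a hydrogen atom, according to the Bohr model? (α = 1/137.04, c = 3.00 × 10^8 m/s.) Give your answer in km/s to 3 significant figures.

v_n = Zαc/n = 1 × 0.00730 × 3.00 × 10^8 / 1
    = 2190 km/s

2190 km/s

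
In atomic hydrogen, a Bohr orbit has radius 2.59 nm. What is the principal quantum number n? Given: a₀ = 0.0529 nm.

r_n = n²a₀/Z ⇒ n² = rZ/a₀ = 2.59 × 1 / 0.0529 ≈ 48.96
n = 7

7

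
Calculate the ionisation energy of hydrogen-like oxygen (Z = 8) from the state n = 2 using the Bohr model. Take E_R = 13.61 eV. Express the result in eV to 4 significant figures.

E_n = −E_R·Z²/n² = −13.61 × 8²/2² eV = -217.8 eV
Ionisation energy = −E_n = 217.8 eV

217.8 eV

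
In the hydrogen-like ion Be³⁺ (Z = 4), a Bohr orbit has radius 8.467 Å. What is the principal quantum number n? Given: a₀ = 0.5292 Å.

r_n = n²a₀/Z ⇒ n² = rZ/a₀ = 8.467 × 4 / 0.5292 ≈ 64.00
n = 8

8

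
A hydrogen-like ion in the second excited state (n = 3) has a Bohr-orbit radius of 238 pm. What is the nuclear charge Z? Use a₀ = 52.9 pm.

2

r_n = n²a₀/Z ⇒ Z = n²a₀/r = 3² × 52.9 / 238 ≈ 2.00
Z = 2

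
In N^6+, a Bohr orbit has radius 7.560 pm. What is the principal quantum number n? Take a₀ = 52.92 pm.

r_n = n²a₀/Z ⇒ n² = rZ/a₀ = 7.560 × 7 / 52.92 ≈ 1.00
n = 1

1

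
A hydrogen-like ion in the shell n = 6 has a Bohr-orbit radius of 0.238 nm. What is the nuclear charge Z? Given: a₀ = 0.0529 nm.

r_n = n²a₀/Z ⇒ Z = n²a₀/r = 6² × 0.0529 / 0.238 ≈ 8.00
Z = 8

8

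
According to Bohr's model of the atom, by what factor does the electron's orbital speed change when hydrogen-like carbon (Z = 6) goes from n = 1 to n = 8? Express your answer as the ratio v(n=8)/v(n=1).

v ∝ Z^1 · n^-1; with Z fixed, v ∝ n^-1.
v(n=8)/v(n=1) = (8/1)^-1 = 1/8

1/8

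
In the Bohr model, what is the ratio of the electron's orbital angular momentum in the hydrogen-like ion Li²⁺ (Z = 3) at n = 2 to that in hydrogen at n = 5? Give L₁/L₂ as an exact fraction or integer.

L = nℏ is independent of Z.
L₁/L₂ = n₁/n₂ = 2/5 = 2/5

2/5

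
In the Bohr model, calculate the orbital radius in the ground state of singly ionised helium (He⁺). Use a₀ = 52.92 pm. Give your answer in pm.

r_n = n²a₀/Z = 1² × 52.92 / 2
    = 1 × 52.92 / 2 = 26.46 pm

26.46 pm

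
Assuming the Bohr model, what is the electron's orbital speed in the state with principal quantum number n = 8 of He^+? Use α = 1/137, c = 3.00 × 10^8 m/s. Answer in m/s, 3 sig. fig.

v_n = Zαc/n = 2 × 0.00730 × 3.00 × 10^8 / 8
    = 5.47 × 10^5 m/s

5.47 × 10^5 m/s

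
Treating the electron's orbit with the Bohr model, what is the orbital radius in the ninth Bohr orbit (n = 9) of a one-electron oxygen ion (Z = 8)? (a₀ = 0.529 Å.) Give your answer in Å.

r_n = n²a₀/Z = 9² × 0.529 / 8
    = 81 × 0.529 / 8 = 5.36 Å

5.36 Å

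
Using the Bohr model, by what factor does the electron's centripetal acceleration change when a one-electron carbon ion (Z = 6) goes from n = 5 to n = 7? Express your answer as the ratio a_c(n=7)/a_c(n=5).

a_c ∝ Z^3 · n^-4; with Z fixed, a_c ∝ n^-4.
a_c(n=7)/a_c(n=5) = (7/5)^-4 = 625/2401

625/2401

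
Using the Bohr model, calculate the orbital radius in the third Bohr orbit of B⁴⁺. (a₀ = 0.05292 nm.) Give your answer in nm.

0.09526 nm

r_n = n²a₀/Z = 3² × 0.05292 / 5
    = 9 × 0.05292 / 5 = 0.09526 nm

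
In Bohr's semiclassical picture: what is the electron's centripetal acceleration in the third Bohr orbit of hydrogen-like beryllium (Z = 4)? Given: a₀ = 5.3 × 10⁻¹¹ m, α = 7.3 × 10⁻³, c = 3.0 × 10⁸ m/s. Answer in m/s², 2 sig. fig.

7.2 × 10²² m/s²

r = n²a₀/Z = 1.2 × 10⁻¹⁰ m, v = Zαc/n = 2.9 × 10⁶ m/s
a = v²/r = (2.9 × 10⁶)² / 1.2 × 10⁻¹⁰ = 7.2 × 10²² m/s²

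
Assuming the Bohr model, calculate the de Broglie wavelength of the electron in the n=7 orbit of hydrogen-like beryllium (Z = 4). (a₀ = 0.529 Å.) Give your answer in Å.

The Bohr quantisation condition is nλ = 2πr_n.
r_n = n²a₀/Z = 6.48 Å
λ = 2πr_n/n = 2π·6.48/7 = 5.82 Å

5.82 Å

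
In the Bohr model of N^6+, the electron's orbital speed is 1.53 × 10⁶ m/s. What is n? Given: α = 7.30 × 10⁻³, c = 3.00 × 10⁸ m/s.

v_n = Zαc/n ⇒ n = Zαc/v = 7 × 0.00730 × 3.00 × 10⁸ / 1.53 × 10⁶ ≈ 10.02
n = 10

10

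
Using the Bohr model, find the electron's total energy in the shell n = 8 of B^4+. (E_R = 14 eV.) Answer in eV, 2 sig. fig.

-5.5 eV

E_n = −E_R·Z²/n² = −14 × 5²/8² = -5.5 eV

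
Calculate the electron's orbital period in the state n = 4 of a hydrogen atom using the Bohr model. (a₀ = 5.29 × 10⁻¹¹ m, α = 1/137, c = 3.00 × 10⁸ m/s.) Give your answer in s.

9.71 × 10⁻¹⁵ s

r = n²a₀/Z = 4²·5.29 × 10⁻¹¹/1 = 8.46 × 10⁻¹⁰ m
v = Zαc/n = 1·0.00730·3.00 × 10⁸/4 = 5.47 × 10⁵ m/s
T = 2πr/v = 9.71 × 10⁻¹⁵ s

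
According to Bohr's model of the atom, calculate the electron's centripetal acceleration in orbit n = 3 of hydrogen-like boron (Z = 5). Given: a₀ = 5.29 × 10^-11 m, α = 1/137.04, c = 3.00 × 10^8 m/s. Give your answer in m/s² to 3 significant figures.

1.40 × 10^23 m/s²

r = n²a₀/Z = 9.52 × 10^-11 m, v = Zαc/n = 3.65 × 10^6 m/s
a = v²/r = (3.65 × 10^6)² / 9.52 × 10^-11 = 1.40 × 10^23 m/s²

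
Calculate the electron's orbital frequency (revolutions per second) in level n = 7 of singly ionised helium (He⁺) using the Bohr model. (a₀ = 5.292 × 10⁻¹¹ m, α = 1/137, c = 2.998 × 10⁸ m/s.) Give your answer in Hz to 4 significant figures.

7.675 × 10¹³ Hz

r = n²a₀/Z = 1.297 × 10⁻⁹ m, v = Zαc/n = 6.252 × 10⁵ m/s
f = v/(2πr) = 7.675 × 10¹³ Hz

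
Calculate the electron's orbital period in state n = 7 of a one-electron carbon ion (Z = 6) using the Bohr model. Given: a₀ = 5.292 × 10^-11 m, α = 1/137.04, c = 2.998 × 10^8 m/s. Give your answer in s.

r = n²a₀/Z = 7²·5.292 × 10^-11/6 = 4.322 × 10^-10 m
v = Zαc/n = 6·0.007297·2.998 × 10^8/7 = 1.875 × 10^6 m/s
T = 2πr/v = 1.448 × 10^-15 s

1.448 × 10^-15 s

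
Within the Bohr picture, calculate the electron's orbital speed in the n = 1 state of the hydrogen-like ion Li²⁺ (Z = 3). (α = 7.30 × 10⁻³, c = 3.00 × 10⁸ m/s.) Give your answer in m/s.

6.57 × 10⁶ m/s

v_n = Zαc/n = 3 × 0.00730 × 3.00 × 10⁸ / 1
    = 6.57 × 10⁶ m/s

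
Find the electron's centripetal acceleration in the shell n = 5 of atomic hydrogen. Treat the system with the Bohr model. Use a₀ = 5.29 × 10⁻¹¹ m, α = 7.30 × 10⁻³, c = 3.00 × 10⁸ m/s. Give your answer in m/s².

r = n²a₀/Z = 1.32 × 10⁻⁹ m, v = Zαc/n = 4.38 × 10⁵ m/s
a = v²/r = (4.38 × 10⁵)² / 1.32 × 10⁻⁹ = 1.45 × 10²⁰ m/s²

1.45 × 10²⁰ m/s²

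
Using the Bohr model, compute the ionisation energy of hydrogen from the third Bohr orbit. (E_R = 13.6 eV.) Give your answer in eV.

E_n = −E_R·Z²/n² = −13.6 × 1²/3² eV = -1.51 eV
Ionisation energy = −E_n = 1.51 eV

1.51 eV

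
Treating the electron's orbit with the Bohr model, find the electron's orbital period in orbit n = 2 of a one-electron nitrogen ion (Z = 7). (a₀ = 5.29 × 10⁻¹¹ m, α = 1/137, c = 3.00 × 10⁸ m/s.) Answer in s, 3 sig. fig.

2.48 × 10⁻¹⁷ s

r = n²a₀/Z = 2²·5.29 × 10⁻¹¹/7 = 3.02 × 10⁻¹¹ m
v = Zαc/n = 7·0.00730·3.00 × 10⁸/2 = 7.66 × 10⁶ m/s
T = 2πr/v = 2.48 × 10⁻¹⁷ s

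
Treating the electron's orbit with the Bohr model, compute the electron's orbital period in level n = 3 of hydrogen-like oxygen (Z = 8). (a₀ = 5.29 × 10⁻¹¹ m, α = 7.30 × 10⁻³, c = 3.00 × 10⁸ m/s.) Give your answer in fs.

r = n²a₀/Z = 3²·5.29 × 10⁻¹¹/8 = 5.95 × 10⁻¹¹ m
v = Zαc/n = 8·0.00730·3.00 × 10⁸/3 = 5.84 × 10⁶ m/s
T = 2πr/v = 6.40 × 10⁻¹⁷ s = 0.0640 fs

0.0640 fs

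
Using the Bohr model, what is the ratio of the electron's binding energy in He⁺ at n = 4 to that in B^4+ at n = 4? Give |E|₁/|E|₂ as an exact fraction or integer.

4/25

|E| ∝ Z^2 · n^-2
|E|₁/|E|₂ = (2/5)^2 · (4/4)^-2 = 4/25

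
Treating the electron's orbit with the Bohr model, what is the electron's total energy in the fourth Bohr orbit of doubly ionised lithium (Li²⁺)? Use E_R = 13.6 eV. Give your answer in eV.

-7.65 eV

E_n = −E_R·Z²/n² = −13.6 × 3²/4² = -7.65 eV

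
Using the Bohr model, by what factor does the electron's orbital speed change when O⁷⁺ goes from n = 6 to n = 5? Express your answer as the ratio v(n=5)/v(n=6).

v ∝ Z^1 · n^-1; with Z fixed, v ∝ n^-1.
v(n=5)/v(n=6) = (5/6)^-1 = 6/5

6/5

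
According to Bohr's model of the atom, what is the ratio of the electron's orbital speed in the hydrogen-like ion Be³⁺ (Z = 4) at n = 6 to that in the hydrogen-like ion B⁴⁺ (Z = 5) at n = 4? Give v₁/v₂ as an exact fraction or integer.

v ∝ Z^1 · n^-1
v₁/v₂ = (4/5)^1 · (6/4)^-1 = 8/15

8/15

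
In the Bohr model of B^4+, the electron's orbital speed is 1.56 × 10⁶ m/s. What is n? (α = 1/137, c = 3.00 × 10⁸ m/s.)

7

v_n = Zαc/n ⇒ n = Zαc/v = 5 × 0.00730 × 3.00 × 10⁸ / 1.56 × 10⁶ ≈ 7.02
n = 7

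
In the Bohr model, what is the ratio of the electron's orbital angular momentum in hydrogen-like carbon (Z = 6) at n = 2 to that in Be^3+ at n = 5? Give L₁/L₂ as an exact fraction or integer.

L = nℏ is independent of Z.
L₁/L₂ = n₁/n₂ = 2/5 = 2/5

2/5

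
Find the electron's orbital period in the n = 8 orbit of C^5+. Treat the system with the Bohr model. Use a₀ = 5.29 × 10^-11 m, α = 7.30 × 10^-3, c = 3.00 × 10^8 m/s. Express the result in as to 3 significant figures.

r = n²a₀/Z = 8²·5.29 × 10^-11/6 = 5.64 × 10^-10 m
v = Zαc/n = 6·0.00730·3.00 × 10^8/8 = 1.64 × 10^6 m/s
T = 2πr/v = 2.16 × 10^-15 s = 2160 as

2160 as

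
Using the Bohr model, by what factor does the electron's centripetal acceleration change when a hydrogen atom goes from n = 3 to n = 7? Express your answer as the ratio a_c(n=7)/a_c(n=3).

a_c ∝ Z^3 · n^-4; with Z fixed, a_c ∝ n^-4.
a_c(n=7)/a_c(n=3) = (7/3)^-4 = 81/2401

81/2401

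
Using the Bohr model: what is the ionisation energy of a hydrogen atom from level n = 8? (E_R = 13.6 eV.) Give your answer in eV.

0.212 eV

E_n = −E_R·Z²/n² = −13.6 × 1²/8² eV = -0.212 eV
Ionisation energy = −E_n = 0.212 eV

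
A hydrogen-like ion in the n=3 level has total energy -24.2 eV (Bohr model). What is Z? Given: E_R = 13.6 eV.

4

E_n = −E_R Z²/n² ⇒ Z² = −E_n n²/E_R = 24.2 × 3² / 13.6 ≈ 16.01
Z = 4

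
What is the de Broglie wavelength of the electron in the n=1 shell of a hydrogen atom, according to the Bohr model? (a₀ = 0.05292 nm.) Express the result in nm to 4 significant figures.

0.3325 nm

The Bohr quantisation condition is nλ = 2πr_n.
r_n = n²a₀/Z = 0.05292 nm
λ = 2πr_n/n = 2π·0.05292/1 = 0.3325 nm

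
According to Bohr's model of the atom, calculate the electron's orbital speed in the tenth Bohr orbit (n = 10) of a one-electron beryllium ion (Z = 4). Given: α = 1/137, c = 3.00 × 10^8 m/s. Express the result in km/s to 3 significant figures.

v_n = Zαc/n = 4 × 0.00730 × 3.00 × 10^8 / 10
    = 876 km/s

876 km/s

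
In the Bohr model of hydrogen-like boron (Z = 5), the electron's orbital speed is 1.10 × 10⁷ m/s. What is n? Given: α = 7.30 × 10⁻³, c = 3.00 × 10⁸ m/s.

v_n = Zαc/n ⇒ n = Zαc/v = 5 × 0.00730 × 3.00 × 10⁸ / 1.10 × 10⁷ ≈ 1.00
n = 1

1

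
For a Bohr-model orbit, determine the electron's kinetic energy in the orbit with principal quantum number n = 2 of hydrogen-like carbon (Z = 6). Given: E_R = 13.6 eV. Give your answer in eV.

122 eV

For a Coulomb orbit the virial theorem gives K = −E_n.
E_n = −E_R·Z²/n², so K = E_R·Z²/n² = 13.6 × 6²/2² = 122 eV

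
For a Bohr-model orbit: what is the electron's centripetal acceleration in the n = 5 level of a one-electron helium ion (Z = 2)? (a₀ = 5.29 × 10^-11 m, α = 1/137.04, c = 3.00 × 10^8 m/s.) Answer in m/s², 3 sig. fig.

1.16 × 10^21 m/s²

r = n²a₀/Z = 6.61 × 10^-10 m, v = Zαc/n = 8.76 × 10^5 m/s
a = v²/r = (8.76 × 10^5)² / 6.61 × 10^-10 = 1.16 × 10^21 m/s²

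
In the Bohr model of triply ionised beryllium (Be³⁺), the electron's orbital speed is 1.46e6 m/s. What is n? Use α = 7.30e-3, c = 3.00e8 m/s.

v_n = Zαc/n ⇒ n = Zαc/v = 4 × 0.00730 × 3.00e8 / 1.46e6 ≈ 6.00
n = 6

6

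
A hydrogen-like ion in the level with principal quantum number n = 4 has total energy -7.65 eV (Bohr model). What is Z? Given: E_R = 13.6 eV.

E_n = −E_R Z²/n² ⇒ Z² = −E_n n²/E_R = 7.65 × 4² / 13.6 ≈ 9.00
Z = 3

3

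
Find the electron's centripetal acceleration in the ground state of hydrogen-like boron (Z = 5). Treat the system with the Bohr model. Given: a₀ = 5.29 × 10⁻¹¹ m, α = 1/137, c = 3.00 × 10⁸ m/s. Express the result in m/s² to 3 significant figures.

1.13 × 10²⁵ m/s²

r = n²a₀/Z = 1.06 × 10⁻¹¹ m, v = Zαc/n = 1.09 × 10⁷ m/s
a = v²/r = (1.09 × 10⁷)² / 1.06 × 10⁻¹¹ = 1.13 × 10²⁵ m/s²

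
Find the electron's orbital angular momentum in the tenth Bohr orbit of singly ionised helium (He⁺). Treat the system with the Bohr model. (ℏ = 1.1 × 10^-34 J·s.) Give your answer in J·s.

L_n = nℏ = 10 × 1.1 × 10^-34 = 1.1 × 10^-33 J·s

1.1 × 10^-33 J·s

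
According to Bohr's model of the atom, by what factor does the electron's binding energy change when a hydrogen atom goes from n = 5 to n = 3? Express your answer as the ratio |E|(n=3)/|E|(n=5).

25/9

|E| ∝ Z^2 · n^-2; with Z fixed, |E| ∝ n^-2.
|E|(n=3)/|E|(n=5) = (3/5)^-2 = 25/9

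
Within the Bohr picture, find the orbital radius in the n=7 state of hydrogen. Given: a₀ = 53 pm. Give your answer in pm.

r_n = n²a₀/Z = 7² × 53 / 1
    = 49 × 53 / 1 = 2600 pm

2600 pm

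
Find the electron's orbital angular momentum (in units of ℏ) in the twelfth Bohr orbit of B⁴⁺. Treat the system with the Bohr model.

L_n = nℏ, so L/ℏ = n = 12.

12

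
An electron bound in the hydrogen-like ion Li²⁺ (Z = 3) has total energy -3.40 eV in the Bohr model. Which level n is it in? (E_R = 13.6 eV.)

6

E_n = −E_R Z²/n² ⇒ n² = E_R Z²/(−E_n) = 13.6 × 3² / 3.40 ≈ 36.00
n = 6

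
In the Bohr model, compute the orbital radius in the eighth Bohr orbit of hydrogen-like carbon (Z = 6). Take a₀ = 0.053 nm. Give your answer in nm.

0.57 nm

r_n = n²a₀/Z = 8² × 0.053 / 6
    = 64 × 0.053 / 6 = 0.57 nm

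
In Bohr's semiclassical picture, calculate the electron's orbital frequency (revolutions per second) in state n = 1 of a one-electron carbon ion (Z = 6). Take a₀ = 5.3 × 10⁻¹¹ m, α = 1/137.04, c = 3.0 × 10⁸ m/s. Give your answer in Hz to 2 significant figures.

r = n²a₀/Z = 8.8 × 10⁻¹² m, v = Zαc/n = 1.3 × 10⁷ m/s
f = v/(2πr) = 2.4 × 10¹⁷ Hz

2.4 × 10¹⁷ Hz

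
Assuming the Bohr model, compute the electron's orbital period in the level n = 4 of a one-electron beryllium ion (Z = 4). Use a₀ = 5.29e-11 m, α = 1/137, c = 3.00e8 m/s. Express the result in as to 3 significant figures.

r = n²a₀/Z = 4²·5.29e-11/4 = 2.12e-10 m
v = Zαc/n = 4·0.00730·3.00e8/4 = 2.19e6 m/s
T = 2πr/v = 6.07e-16 s = 607 as

607 as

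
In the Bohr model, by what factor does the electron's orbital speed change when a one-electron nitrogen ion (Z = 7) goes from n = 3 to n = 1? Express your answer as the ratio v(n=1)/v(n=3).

v ∝ Z^1 · n^-1; with Z fixed, v ∝ n^-1.
v(n=1)/v(n=3) = (1/3)^-1 = 3

3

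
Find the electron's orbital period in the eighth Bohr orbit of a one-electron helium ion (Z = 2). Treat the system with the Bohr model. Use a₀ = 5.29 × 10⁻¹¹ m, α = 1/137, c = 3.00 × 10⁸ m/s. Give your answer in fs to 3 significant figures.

r = n²a₀/Z = 8²·5.29 × 10⁻¹¹/2 = 1.69 × 10⁻⁹ m
v = Zαc/n = 2·0.00730·3.00 × 10⁸/8 = 5.47 × 10⁵ m/s
T = 2πr/v = 1.94 × 10⁻¹⁴ s = 19.4 fs

19.4 fs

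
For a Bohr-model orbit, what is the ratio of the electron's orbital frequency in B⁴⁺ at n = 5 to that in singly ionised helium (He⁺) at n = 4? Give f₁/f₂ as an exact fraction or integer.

16/5

f ∝ Z^2 · n^-3
f₁/f₂ = (5/2)^2 · (5/4)^-3 = 16/5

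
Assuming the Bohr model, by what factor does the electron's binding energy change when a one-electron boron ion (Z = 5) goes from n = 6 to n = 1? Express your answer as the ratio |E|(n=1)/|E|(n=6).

|E| ∝ Z^2 · n^-2; with Z fixed, |E| ∝ n^-2.
|E|(n=1)/|E|(n=6) = (1/6)^-2 = 36

36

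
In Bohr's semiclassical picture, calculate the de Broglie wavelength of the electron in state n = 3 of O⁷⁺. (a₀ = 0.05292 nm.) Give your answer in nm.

0.1247 nm

The Bohr quantisation condition is nλ = 2πr_n.
r_n = n²a₀/Z = 0.05954 nm
λ = 2πr_n/n = 2π·0.05954/3 = 0.1247 nm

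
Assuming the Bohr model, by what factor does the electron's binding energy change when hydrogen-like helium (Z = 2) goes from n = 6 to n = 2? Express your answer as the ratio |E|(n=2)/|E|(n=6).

|E| ∝ Z^2 · n^-2; with Z fixed, |E| ∝ n^-2.
|E|(n=2)/|E|(n=6) = (2/6)^-2 = 9

9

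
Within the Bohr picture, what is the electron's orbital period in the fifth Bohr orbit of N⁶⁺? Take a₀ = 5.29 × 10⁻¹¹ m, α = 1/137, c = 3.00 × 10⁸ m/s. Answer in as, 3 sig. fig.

r = n²a₀/Z = 5²·5.29 × 10⁻¹¹/7 = 1.89 × 10⁻¹⁰ m
v = Zαc/n = 7·0.00730·3.00 × 10⁸/5 = 3.07 × 10⁶ m/s
T = 2πr/v = 3.87 × 10⁻¹⁶ s = 387 as

387 as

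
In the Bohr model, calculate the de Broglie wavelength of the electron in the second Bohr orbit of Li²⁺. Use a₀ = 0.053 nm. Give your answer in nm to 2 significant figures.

The Bohr quantisation condition is nλ = 2πr_n.
r_n = n²a₀/Z = 0.071 nm
λ = 2πr_n/n = 2π·0.071/2 = 0.22 nm

0.22 nm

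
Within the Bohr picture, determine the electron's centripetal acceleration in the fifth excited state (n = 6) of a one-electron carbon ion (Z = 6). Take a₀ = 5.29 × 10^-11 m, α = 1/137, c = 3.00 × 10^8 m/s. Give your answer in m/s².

r = n²a₀/Z = 3.17 × 10^-10 m, v = Zαc/n = 2.19 × 10^6 m/s
a = v²/r = (2.19 × 10^6)² / 3.17 × 10^-10 = 1.51 × 10^22 m/s²

1.51 × 10^22 m/s²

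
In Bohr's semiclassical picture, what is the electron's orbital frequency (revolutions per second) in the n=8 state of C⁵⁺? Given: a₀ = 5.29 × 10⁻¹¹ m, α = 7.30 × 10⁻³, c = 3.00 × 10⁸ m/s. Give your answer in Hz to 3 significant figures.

4.63 × 10¹⁴ Hz

r = n²a₀/Z = 5.64 × 10⁻¹⁰ m, v = Zαc/n = 1.64 × 10⁶ m/s
f = v/(2πr) = 4.63 × 10¹⁴ Hz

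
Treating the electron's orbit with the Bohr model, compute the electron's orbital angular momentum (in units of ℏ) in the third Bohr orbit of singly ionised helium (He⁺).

3

L_n = nℏ, so L/ℏ = n = 3.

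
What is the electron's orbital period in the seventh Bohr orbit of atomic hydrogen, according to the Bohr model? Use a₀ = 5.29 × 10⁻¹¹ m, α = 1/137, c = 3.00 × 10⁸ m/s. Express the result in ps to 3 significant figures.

r = n²a₀/Z = 7²·5.29 × 10⁻¹¹/1 = 2.59 × 10⁻⁹ m
v = Zαc/n = 1·0.00730·3.00 × 10⁸/7 = 3.13 × 10⁵ m/s
T = 2πr/v = 5.21 × 10⁻¹⁴ s = 0.0521 ps

0.0521 ps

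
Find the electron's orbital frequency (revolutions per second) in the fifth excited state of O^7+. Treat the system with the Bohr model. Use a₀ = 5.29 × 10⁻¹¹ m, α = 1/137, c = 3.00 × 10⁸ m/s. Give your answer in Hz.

r = n²a₀/Z = 2.38 × 10⁻¹⁰ m, v = Zαc/n = 2.92 × 10⁶ m/s
f = v/(2πr) = 1.95 × 10¹⁵ Hz

1.95 × 10¹⁵ Hz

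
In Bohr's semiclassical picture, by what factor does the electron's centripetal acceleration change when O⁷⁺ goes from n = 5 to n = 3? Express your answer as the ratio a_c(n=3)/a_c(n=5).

625/81

a_c ∝ Z^3 · n^-4; with Z fixed, a_c ∝ n^-4.
a_c(n=3)/a_c(n=5) = (3/5)^-4 = 625/81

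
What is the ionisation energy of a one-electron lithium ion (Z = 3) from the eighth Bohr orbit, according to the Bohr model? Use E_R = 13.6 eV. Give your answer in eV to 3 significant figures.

E_n = −E_R·Z²/n² = −13.6 × 3²/8² eV = -1.91 eV
Ionisation energy = −E_n = 1.91 eV

1.91 eV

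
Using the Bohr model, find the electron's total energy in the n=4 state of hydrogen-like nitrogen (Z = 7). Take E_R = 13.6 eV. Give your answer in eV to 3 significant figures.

-41.6 eV

E_n = −E_R·Z²/n² = −13.6 × 7²/4² = -41.6 eV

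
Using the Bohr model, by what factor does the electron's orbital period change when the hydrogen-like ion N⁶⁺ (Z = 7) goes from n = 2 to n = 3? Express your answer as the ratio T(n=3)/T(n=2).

T ∝ Z^-2 · n^3; with Z fixed, T ∝ n^3.
T(n=3)/T(n=2) = (3/2)^3 = 27/8

27/8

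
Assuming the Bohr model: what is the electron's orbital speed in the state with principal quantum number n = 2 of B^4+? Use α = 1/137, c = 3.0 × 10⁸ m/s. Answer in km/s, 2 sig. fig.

v_n = Zαc/n = 5 × 0.0073 × 3.0 × 10⁸ / 2
    = 5500 km/s

5500 km/s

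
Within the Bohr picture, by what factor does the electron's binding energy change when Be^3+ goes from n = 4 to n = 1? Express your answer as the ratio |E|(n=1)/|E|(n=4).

|E| ∝ Z^2 · n^-2; with Z fixed, |E| ∝ n^-2.
|E|(n=1)/|E|(n=4) = (1/4)^-2 = 16

16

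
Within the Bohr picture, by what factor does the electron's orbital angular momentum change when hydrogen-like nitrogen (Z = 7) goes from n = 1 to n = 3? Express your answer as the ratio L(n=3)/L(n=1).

L = nℏ depends only on n, so L ∝ n.
L(n=3)/L(n=1) = (3/1)^1 = 3

3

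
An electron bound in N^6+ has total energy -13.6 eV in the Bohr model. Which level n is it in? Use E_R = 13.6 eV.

E_n = −E_R Z²/n² ⇒ n² = E_R Z²/(−E_n) = 13.6 × 7² / 13.6 ≈ 49.00
n = 7

7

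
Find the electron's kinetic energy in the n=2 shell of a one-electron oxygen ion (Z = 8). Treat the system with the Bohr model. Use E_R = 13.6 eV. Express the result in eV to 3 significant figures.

For a Coulomb orbit the virial theorem gives K = −E_n.
E_n = −E_R·Z²/n², so K = E_R·Z²/n² = 13.6 × 8²/2² = 218 eV

218 eV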